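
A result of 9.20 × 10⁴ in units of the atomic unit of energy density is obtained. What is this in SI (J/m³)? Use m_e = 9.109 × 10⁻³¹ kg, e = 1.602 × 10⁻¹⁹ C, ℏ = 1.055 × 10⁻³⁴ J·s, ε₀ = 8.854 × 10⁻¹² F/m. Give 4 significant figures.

One atomic unit of energy density: u_au = E_h/a₀³ = m_e⁴e¹⁰/((4πε₀)⁵ℏ⁸) = 2.929 × 10¹³ J/m³.
9.20 × 10⁴ × 2.929 × 10¹³ J/m³ = 2.695 × 10¹⁸ J/m³

2.695 × 10¹⁸ J/m³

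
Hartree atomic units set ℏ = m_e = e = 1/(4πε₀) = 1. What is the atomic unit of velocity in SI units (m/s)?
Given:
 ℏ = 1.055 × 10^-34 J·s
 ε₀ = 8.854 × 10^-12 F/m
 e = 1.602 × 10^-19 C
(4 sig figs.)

2.186 × 10^6 m/s

Dimensional analysis gives v_au = e²/(4πε₀ℏ).
  = 2.566 × 10^-38 / 1.174 × 10^-44
  = 2.186 × 10^6 m/s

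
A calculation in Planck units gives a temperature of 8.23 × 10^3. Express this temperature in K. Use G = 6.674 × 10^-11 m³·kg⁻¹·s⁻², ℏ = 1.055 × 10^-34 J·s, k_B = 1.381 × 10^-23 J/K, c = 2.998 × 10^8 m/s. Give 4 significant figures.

1.166 × 10^36 K

One Planck temperature: T_P = √(ℏc⁵/G) / k_B = 1.417 × 10^32 K.
8.23 × 10^3 × 1.417 × 10^32 K = 1.166 × 10^36 K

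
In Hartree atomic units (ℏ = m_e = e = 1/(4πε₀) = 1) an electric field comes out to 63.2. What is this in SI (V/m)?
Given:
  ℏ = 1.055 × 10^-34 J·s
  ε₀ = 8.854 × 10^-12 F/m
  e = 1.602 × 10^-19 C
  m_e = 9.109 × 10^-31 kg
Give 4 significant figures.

One atomic unit of electric field: E_au = E_h/(e a₀) = m_e²e⁵/((4πε₀)³ℏ⁴) = 5.131 × 10^11 V/m.
63.2 × 5.131 × 10^11 V/m = 3.243 × 10^13 V/m

3.243 × 10^13 V/m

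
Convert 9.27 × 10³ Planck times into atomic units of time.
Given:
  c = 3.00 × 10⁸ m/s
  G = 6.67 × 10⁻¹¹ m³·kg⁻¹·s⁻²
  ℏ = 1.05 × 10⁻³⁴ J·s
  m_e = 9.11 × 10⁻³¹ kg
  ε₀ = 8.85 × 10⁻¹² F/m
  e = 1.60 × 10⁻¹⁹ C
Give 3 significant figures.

2.08 × 10⁻²³

Planck time: t_P = √(ℏG/c⁵) = 5.37 × 10⁻⁴⁴ s
atomic unit of time: τ_au = (4πε₀)²ℏ³/(m_e e⁴) = 2.40 × 10⁻¹⁷ s
9.27 × 10³ × 5.37 × 10⁻⁴⁴ / 2.40 × 10⁻¹⁷ = 2.08 × 10⁻²³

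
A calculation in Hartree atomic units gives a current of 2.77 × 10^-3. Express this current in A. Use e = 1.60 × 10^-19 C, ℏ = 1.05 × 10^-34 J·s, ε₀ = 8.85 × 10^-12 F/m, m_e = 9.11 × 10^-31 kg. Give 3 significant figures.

One atomic unit of electric current: I_au = e E_h/ℏ = m_e e⁵/((4πε₀)²ℏ³) = 6.67 × 10^-3 A.
2.77 × 10^-3 × 6.67 × 10^-3 A = 1.85 × 10^-5 A

1.85 × 10^-5 A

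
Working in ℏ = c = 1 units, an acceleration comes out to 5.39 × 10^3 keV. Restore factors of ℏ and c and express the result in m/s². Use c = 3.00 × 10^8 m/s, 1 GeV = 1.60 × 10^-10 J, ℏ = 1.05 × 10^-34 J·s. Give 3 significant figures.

Acceleration is [L]/[T]² = c·[E]/ℏ.
1 GeV → c/ℏ × (1 GeV in J) = 4.57 × 10^32 m/s².
Convert the energy scale: 5.39 × 10^3 keV = 5.39 × 10^-3 GeV.
Result: 5.39 × 10^-3 × 4.57 × 10^32 = 2.46 × 10^30 m/s².

2.46 × 10^30 m/s²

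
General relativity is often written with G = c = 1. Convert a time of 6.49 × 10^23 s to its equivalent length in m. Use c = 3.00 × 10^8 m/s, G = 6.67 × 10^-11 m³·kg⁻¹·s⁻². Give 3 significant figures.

Time → length via c.
6.49 × 10^23 s × (c) = 1.95 × 10^32 m

1.95 × 10^32 m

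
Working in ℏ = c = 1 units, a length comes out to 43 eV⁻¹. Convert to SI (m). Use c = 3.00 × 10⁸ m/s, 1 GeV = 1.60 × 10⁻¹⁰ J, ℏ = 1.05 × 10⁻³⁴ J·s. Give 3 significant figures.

A length is [E]⁻¹ in ℏ=c=1; restore one factor of ℏc.
1 GeV⁻¹ → ℏc × (1 GeV in J)⁻¹ = 1.97 × 10⁻¹⁶ m.
Convert the energy scale: 43 eV⁻¹ = 4.30 × 10¹⁰ GeV⁻¹.
Result: 4.30 × 10¹⁰ × 1.97 × 10⁻¹⁶ = 8.47 × 10⁻⁶ m.

8.47 × 10⁻⁶ m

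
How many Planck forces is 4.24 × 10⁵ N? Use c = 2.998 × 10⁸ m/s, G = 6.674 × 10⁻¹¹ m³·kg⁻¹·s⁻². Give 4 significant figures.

Planck force: F_P = c⁴/G = 1.210 × 10⁴⁴ N.
4.24 × 10⁵ / 1.210 × 10⁴⁴ = 3.503 × 10⁻³⁹

3.503 × 10⁻³⁹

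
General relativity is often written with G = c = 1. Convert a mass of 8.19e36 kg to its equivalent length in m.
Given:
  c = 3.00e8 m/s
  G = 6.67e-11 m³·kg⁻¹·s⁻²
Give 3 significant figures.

In G = c = 1 units mass has dimensions of length; the conversion factor is G/c².
8.19e36 kg × (G/c²) = 6.07e9 m

6.07e9 m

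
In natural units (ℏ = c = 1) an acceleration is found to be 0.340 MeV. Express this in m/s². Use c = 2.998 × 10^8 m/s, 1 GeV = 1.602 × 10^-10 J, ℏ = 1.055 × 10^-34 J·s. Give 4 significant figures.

1.548 × 10^29 m/s²

Acceleration is [L]/[T]² = c·[E]/ℏ.
1 GeV → c/ℏ × (1 GeV in J) = 4.552 × 10^32 m/s².
Convert the energy scale: 0.340 MeV = 3.40 × 10^-4 GeV.
Result: 3.40 × 10^-4 × 4.552 × 10^32 = 1.548 × 10^29 m/s².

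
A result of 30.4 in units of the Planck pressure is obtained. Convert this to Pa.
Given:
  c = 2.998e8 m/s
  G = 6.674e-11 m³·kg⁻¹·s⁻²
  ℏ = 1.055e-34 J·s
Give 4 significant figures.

One Planck pressure: p_P = c⁷/(ℏG²) = 4.632e113 Pa.
30.4 × 4.632e113 Pa = 1.408e115 Pa

1.408e115 Pa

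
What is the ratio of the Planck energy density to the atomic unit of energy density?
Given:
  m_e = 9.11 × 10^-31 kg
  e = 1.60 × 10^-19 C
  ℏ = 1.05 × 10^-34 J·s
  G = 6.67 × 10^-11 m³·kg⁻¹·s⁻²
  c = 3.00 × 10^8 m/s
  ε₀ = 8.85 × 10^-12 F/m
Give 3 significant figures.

1.55 × 10^100

Planck energy density: u_P = c⁷/(ℏG²) = 4.68 × 10^113 J/m³
atomic unit of energy density: u_au = E_h/a₀³ = m_e⁴e¹⁰/((4πε₀)⁵ℏ⁸) = 3.01 × 10^13 J/m³
ratio = 4.68 × 10^113 / 3.01 × 10^13 = 1.55 × 10^100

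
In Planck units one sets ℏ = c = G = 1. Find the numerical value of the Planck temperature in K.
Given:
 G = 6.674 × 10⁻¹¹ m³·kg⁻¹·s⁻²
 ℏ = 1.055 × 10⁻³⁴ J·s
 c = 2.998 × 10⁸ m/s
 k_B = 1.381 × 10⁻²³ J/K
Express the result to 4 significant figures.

1.417 × 10³² K

T_P = √(ℏc⁵/G) / k_B
  = √(3.828 × 10¹⁸) × 7.241 × 10²²
  = 1.417 × 10³² K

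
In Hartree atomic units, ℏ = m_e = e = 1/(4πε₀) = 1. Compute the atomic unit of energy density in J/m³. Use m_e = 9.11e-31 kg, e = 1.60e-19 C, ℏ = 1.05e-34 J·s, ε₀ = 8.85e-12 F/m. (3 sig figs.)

3.01e13 J/m³

From ℏ = m_e = e = 1/(4πε₀) = 1 the energy density scale is u_au = E_h/a₀³ = m_e⁴e¹⁰/((4πε₀)⁵ℏ⁸).
E_h = 4.38e-18 J
a₀ = 5.26e-11 m
E_h/a₀³ = 3.01e13 J/m³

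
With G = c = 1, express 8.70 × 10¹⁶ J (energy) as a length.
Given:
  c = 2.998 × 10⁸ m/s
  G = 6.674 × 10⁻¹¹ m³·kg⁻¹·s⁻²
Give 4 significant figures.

7.188 × 10⁻²⁸ m

Energy → length via G/c⁴.
8.70 × 10¹⁶ J × (G/c⁴) = 7.188 × 10⁻²⁸ m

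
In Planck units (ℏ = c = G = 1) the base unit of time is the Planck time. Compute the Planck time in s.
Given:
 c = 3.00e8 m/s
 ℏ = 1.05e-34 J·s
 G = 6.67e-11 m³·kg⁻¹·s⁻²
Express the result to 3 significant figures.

5.37e-44 s

t_P = √(ℏG/c⁵)
  = √(2.88e-87)
  = 5.37e-44 s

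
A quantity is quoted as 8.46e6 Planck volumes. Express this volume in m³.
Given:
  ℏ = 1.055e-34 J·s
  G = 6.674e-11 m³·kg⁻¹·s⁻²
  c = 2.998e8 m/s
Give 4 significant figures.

3.573e-98 m³

One Planck volume: V_P = (ℏG/c³)^(3/2) = 4.224e-105 m³.
8.46e6 × 4.224e-105 m³ = 3.573e-98 m³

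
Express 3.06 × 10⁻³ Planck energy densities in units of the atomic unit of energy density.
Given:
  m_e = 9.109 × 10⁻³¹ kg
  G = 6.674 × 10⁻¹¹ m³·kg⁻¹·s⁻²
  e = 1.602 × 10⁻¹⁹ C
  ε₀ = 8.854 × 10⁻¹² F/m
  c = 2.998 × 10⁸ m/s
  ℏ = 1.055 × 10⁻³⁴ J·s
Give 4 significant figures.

Planck energy density: u_P = c⁷/(ℏG²) = 4.632 × 10¹¹³ J/m³
atomic unit of energy density: u_au = E_h/a₀³ = m_e⁴e¹⁰/((4πε₀)⁵ℏ⁸) = 2.929 × 10¹³ J/m³
3.06 × 10⁻³ × 4.632 × 10¹¹³ / 2.929 × 10¹³ = 4.839 × 10⁹⁷

4.839 × 10⁹⁷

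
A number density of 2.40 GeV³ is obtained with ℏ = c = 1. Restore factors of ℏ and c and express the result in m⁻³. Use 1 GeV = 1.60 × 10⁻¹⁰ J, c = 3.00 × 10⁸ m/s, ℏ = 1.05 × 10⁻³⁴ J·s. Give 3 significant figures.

Number density is [L]⁻³ = [E]³/(ℏc)³.
1 GeV³ → 1/(ℏc)³ × (1 GeV in J)³ = 1.31 × 10⁴⁷ m⁻³.
Result: 2.40 × 1.31 × 10⁴⁷ = 3.15 × 10⁴⁷ m⁻³.

3.15 × 10⁴⁷ m⁻³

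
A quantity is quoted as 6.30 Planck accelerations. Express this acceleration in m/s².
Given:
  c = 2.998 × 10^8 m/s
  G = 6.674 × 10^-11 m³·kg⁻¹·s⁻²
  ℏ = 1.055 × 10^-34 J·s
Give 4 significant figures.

One Planck acceleration: a_P = √(c⁷/(ℏG)) = 5.560 × 10^51 m/s².
6.30 × 5.560 × 10^51 m/s² = 3.503 × 10^52 m/s²

3.503 × 10^52 m/s²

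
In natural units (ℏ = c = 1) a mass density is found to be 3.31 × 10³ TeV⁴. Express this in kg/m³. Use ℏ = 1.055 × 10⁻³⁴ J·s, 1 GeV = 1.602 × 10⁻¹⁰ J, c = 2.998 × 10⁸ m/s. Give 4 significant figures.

7.666 × 10³⁵ kg/m³

Mass density is [E]/(c²[L]³) = [E]⁴/(ℏ³c⁵).
1 GeV⁴ → 1/(ℏ³c⁵) × (1 GeV in J)⁴ = 2.316 × 10²⁰ kg/m³.
Convert the energy scale: 3.31 × 10³ TeV⁴ = 3.31 × 10¹⁵ GeV⁴.
Result: 3.31 × 10¹⁵ × 2.316 × 10²⁰ = 7.666 × 10³⁵ kg/m³.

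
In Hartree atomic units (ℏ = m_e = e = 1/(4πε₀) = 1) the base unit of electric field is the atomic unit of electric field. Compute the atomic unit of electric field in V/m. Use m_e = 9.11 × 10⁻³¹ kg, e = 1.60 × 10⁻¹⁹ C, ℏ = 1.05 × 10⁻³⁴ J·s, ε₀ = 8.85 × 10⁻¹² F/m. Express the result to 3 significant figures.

E_au = E_h/(e a₀) = m_e²e⁵/((4πε₀)³ℏ⁴)
E_h = 4.38 × 10⁻¹⁸ J
a₀ = 5.26 × 10⁻¹¹ m
E_h/(e·a₀) = 5.20 × 10¹¹ V/m

5.20 × 10¹¹ V/m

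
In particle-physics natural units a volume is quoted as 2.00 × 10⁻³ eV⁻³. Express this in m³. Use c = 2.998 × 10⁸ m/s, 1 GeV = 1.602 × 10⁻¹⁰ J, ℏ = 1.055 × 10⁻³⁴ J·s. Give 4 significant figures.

Volume is [L]³ = [E]⁻³·(ℏc)³.
1 GeV⁻³ → (ℏc)³ × (1 GeV in J)⁻³ = 7.696 × 10⁻⁴⁸ m³.
Convert the energy scale: 2.00 × 10⁻³ eV⁻³ = 2.00 × 10²⁴ GeV⁻³.
Result: 2.00 × 10²⁴ × 7.696 × 10⁻⁴⁸ = 1.539 × 10⁻²³ m³.

1.539 × 10⁻²³ m³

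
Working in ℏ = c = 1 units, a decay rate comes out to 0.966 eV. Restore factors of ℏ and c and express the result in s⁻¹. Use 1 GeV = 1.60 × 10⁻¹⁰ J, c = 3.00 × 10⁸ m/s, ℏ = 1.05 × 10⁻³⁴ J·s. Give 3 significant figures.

A rate is [E]/ℏ; divide by ℏ.
1 GeV → 1/ℏ × (1 GeV in J) = 1.52 × 10²⁴ s⁻¹.
Convert the energy scale: 0.966 eV = 9.66 × 10⁻¹⁰ GeV.
Result: 9.66 × 10⁻¹⁰ × 1.52 × 10²⁴ = 1.47 × 10¹⁵ s⁻¹.

1.47 × 10¹⁵ s⁻¹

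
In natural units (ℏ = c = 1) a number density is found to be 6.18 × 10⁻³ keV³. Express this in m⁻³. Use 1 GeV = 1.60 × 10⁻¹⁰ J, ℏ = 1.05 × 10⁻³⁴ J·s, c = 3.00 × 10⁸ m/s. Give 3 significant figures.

8.10 × 10²⁶ m⁻³

Number density is [L]⁻³ = [E]³/(ℏc)³.
1 GeV³ → 1/(ℏc)³ × (1 GeV in J)³ = 1.31 × 10⁴⁷ m⁻³.
Convert the energy scale: 6.18 × 10⁻³ keV³ = 6.18 × 10⁻²¹ GeV³.
Result: 6.18 × 10⁻²¹ × 1.31 × 10⁴⁷ = 8.10 × 10²⁶ m⁻³.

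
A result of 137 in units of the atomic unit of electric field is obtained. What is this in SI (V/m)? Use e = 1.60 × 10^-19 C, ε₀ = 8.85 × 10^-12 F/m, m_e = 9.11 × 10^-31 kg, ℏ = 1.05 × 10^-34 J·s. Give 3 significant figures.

7.13 × 10^13 V/m

One atomic unit of electric field: E_au = E_h/(e a₀) = m_e²e⁵/((4πε₀)³ℏ⁴) = 5.20 × 10^11 V/m.
137 × 5.20 × 10^11 V/m = 7.13 × 10^13 V/m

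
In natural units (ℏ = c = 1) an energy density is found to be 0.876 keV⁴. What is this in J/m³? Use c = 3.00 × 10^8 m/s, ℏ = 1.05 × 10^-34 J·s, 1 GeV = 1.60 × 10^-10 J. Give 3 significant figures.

1.84 × 10^13 J/m³

[E]/[L]³ = [E]⁴/(ℏc)³; restore (ℏc)⁻³.
1 GeV⁴ → 1/(ℏc)³ × (1 GeV in J)⁴ = 2.10 × 10^37 J/m³.
Convert the energy scale: 0.876 keV⁴ = 8.76 × 10^-25 GeV⁴.
Result: 8.76 × 10^-25 × 2.10 × 10^37 = 1.84 × 10^13 J/m³.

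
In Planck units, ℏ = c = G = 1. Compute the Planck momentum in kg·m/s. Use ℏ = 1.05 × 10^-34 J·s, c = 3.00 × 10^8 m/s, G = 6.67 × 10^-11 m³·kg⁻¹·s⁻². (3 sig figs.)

6.52 kg·m/s

Dimensional analysis gives p_P = √(ℏc³/G).
  = √(42.5)
  = 6.52 kg·m/s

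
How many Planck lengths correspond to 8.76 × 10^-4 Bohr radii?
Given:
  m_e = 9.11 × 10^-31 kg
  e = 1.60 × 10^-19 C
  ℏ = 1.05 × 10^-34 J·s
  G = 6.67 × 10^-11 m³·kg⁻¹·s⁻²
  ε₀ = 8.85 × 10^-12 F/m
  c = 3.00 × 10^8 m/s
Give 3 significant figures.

Bohr radius: a₀ = 4πε₀ℏ²/(m_e e²) = 5.26 × 10^-11 m
Planck length: ℓ_P = √(ℏG/c³) = 1.61 × 10^-35 m
8.76 × 10^-4 × 5.26 × 10^-11 / 1.61 × 10^-35 = 2.86 × 10^21

2.86 × 10^21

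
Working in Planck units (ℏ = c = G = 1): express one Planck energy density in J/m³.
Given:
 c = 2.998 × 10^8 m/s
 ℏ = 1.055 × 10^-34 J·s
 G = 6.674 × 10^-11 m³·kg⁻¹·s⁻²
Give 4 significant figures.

Dimensional analysis gives u_P = c⁷/(ℏG²).
  = 2.177 × 10^59 / 4.699 × 10^-55
  = 4.632 × 10^113 J/m³

4.632 × 10^113 J/m³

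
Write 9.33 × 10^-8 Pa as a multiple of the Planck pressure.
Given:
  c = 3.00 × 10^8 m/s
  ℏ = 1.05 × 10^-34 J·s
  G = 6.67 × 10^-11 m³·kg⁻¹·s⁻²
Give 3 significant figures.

Planck pressure: p_P = c⁷/(ℏG²) = 4.68 × 10^113 Pa.
9.33 × 10^-8 / 4.68 × 10^113 = 1.99 × 10^-121

1.99 × 10^-121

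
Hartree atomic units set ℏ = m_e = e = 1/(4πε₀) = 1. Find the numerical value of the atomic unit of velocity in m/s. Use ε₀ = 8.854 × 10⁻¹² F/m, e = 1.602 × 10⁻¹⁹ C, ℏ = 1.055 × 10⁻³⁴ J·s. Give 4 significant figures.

2.186 × 10⁶ m/s

The unique combination of the constants set to 1 with dimensions of velocity is v_au = e²/(4πε₀ℏ).
  = 2.566 × 10⁻³⁸ / 1.174 × 10⁻⁴⁴
  = 2.186 × 10⁶ m/s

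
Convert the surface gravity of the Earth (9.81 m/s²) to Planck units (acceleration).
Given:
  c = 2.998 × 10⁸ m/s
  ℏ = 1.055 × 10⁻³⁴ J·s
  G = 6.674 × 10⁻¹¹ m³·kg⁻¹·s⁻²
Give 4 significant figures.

1.764 × 10⁻⁵¹

Planck acceleration: a_P = √(c⁷/(ℏG)) = 5.560 × 10⁵¹ m/s².
9.81 / 5.560 × 10⁵¹ = 1.764 × 10⁻⁵¹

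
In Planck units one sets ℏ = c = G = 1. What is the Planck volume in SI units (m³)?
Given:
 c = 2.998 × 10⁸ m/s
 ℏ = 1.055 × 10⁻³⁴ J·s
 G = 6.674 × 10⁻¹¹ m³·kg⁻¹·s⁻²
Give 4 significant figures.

4.224 × 10⁻¹⁰⁵ m³

V_P = (ℏG/c³)^(3/2)
  = √(1.784 × 10⁻²⁰⁹)
  = 4.224 × 10⁻¹⁰⁵ m³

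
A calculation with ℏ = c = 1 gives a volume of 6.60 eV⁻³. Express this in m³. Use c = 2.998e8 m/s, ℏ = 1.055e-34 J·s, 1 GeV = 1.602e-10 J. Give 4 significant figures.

Volume is [L]³ = [E]⁻³·(ℏc)³.
1 GeV⁻³ → (ℏc)³ × (1 GeV in J)⁻³ = 7.696e-48 m³.
Convert the energy scale: 6.60 eV⁻³ = 6.60e27 GeV⁻³.
Result: 6.60e27 × 7.696e-48 = 5.079e-20 m³.

5.079e-20 m³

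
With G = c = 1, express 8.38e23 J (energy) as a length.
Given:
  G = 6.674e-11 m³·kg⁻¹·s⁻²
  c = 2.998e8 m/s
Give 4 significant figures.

6.923e-21 m

Energy → length via G/c⁴.
8.38e23 J × (G/c⁴) = 6.923e-21 m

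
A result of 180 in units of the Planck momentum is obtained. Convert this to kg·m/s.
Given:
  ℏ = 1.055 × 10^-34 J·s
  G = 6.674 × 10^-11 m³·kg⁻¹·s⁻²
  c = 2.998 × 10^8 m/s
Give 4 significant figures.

1.175 × 10^3 kg·m/s

One Planck momentum: p_P = √(ℏc³/G) = 6.527 kg·m/s.
180 × 6.527 kg·m/s = 1.175 × 10^3 kg·m/s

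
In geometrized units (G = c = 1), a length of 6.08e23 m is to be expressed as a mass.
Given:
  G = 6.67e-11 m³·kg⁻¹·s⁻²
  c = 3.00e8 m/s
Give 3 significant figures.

Length → mass via c²/G.
6.08e23 m × (c²/G) = 8.20e50 kg

8.20e50 kg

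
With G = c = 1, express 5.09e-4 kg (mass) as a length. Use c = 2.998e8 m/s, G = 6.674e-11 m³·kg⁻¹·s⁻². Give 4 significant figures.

In G = c = 1 units mass has dimensions of length; the conversion factor is G/c².
5.09e-4 kg × (G/c²) = 3.780e-31 m

3.780e-31 m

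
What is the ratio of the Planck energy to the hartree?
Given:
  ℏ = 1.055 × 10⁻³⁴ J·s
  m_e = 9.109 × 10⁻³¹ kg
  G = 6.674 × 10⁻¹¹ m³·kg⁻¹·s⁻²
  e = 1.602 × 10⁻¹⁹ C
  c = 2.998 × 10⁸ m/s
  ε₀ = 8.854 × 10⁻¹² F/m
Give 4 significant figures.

Planck energy: E_P = √(ℏc⁵/G) = 1.957 × 10⁹ J
hartree: E_h = m_e e⁴/(4πε₀ℏ)² = 4.354 × 10⁻¹⁸ J
ratio = 1.957 × 10⁹ / 4.354 × 10⁻¹⁸ = 4.494 × 10²⁶

4.494 × 10²⁶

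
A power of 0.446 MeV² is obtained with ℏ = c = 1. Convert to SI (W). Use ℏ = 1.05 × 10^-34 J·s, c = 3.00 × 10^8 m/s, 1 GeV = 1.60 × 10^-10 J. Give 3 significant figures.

1.09 × 10^8 W

Power is [E]/[T] = [E]²/ℏ.
1 GeV² → 1/ℏ × (1 GeV in J)² = 2.44 × 10^14 W.
Convert the energy scale: 0.446 MeV² = 4.46 × 10^-7 GeV².
Result: 4.46 × 10^-7 × 2.44 × 10^14 = 1.09 × 10^8 W.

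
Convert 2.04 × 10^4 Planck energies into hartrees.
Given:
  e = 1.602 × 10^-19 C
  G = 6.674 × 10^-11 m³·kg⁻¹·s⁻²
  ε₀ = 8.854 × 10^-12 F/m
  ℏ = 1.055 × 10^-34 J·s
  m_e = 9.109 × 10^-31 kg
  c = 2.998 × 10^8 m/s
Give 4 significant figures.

Planck energy: E_P = √(ℏc⁵/G) = 1.957 × 10^9 J
hartree: E_h = m_e e⁴/(4πε₀ℏ)² = 4.354 × 10^-18 J
2.04 × 10^4 × 1.957 × 10^9 / 4.354 × 10^-18 = 9.167 × 10^30

9.167 × 10^30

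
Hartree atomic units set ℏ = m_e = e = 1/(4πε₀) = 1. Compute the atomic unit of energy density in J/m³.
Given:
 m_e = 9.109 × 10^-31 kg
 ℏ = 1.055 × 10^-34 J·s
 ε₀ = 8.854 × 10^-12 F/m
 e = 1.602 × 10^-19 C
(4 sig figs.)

The unique combination of the constants set to 1 with dimensions of energy density is u_au = E_h/a₀³ = m_e⁴e¹⁰/((4πε₀)⁵ℏ⁸).
E_h = 4.354 × 10^-18 J
a₀ = 5.297 × 10^-11 m
E_h/a₀³ = 2.929 × 10^13 J/m³

2.929 × 10^13 J/m³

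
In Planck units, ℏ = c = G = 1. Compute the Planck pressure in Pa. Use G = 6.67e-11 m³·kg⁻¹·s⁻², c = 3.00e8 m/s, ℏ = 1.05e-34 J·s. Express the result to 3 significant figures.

Dimensional analysis gives p_P = c⁷/(ℏG²).
  = 2.19e59 / 4.67e-55
  = 4.68e113 Pa

4.68e113 Pa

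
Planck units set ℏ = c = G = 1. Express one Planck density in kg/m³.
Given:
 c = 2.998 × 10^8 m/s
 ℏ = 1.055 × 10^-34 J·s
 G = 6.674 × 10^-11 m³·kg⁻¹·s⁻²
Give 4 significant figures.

5.154 × 10^96 kg/m³

From ℏ = c = G = 1 the density scale is ρ_P = c⁵/(ℏG²).
  = 2.422 × 10^42 / 4.699 × 10^-55
  = 5.154 × 10^96 kg/m³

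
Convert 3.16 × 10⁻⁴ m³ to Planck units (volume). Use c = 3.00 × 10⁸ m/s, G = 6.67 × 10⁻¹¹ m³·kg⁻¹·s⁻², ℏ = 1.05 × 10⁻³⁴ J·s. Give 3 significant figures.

Planck volume: V_P = (ℏG/c³)^(3/2) = 4.18 × 10⁻¹⁰⁵ m³.
3.16 × 10⁻⁴ / 4.18 × 10⁻¹⁰⁵ = 7.56 × 10¹⁰⁰

7.56 × 10¹⁰⁰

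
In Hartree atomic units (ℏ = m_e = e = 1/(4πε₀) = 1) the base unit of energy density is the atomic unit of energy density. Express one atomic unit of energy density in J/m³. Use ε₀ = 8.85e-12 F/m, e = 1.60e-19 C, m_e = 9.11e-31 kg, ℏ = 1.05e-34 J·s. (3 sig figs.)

3.01e13 J/m³

u_au = E_h/a₀³ = m_e⁴e¹⁰/((4πε₀)⁵ℏ⁸)
E_h = 4.38e-18 J
a₀ = 5.26e-11 m
E_h/a₀³ = 3.01e13 J/m³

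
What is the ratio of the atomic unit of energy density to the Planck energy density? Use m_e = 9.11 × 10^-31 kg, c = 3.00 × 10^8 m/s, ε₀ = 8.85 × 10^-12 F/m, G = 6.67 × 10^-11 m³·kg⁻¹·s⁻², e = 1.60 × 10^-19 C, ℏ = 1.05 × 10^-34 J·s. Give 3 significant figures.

atomic unit of energy density: u_au = E_h/a₀³ = m_e⁴e¹⁰/((4πε₀)⁵ℏ⁸) = 3.01 × 10^13 J/m³
Planck energy density: u_P = c⁷/(ℏG²) = 4.68 × 10^113 J/m³
ratio = 3.01 × 10^13 / 4.68 × 10^113 = 6.44 × 10^-101

6.44 × 10^-101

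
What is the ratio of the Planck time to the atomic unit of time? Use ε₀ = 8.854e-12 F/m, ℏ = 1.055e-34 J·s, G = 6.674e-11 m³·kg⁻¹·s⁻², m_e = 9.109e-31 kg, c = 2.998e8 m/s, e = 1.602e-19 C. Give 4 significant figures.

Planck time: t_P = √(ℏG/c⁵) = 5.392e-44 s
atomic unit of time: τ_au = (4πε₀)²ℏ³/(m_e e⁴) = 2.423e-17 s
ratio = 5.392e-44 / 2.423e-17 = 2.225e-27

2.225e-27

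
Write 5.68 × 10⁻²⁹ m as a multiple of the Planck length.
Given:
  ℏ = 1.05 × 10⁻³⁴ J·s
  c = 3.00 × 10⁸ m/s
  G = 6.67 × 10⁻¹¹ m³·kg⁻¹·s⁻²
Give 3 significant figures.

3.53 × 10⁶

Planck length: ℓ_P = √(ℏG/c³) = 1.61 × 10⁻³⁵ m.
5.68 × 10⁻²⁹ / 1.61 × 10⁻³⁵ = 3.53 × 10⁶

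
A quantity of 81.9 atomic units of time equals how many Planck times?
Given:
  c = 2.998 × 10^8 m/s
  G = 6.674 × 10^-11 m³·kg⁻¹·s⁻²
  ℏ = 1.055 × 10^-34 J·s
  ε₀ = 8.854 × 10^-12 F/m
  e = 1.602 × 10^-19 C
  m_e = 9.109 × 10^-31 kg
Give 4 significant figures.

atomic unit of time: τ_au = (4πε₀)²ℏ³/(m_e e⁴) = 2.423 × 10^-17 s
Planck time: t_P = √(ℏG/c⁵) = 5.392 × 10^-44 s
81.9 × 2.423 × 10^-17 / 5.392 × 10^-44 = 3.680 × 10^28

3.680 × 10^28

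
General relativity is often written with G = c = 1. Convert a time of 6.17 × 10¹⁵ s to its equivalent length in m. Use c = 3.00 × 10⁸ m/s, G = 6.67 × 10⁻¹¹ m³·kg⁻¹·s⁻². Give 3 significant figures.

1.85 × 10²⁴ m

Time → length via c.
6.17 × 10¹⁵ s × (c) = 1.85 × 10²⁴ m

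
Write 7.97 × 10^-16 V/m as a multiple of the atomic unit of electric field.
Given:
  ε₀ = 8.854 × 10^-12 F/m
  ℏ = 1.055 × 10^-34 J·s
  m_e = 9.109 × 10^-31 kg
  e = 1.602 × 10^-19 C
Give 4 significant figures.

1.553 × 10^-27

atomic unit of electric field: E_au = E_h/(e a₀) = m_e²e⁵/((4πε₀)³ℏ⁴) = 5.131 × 10^11 V/m.
7.97 × 10^-16 / 5.131 × 10^11 = 1.553 × 10^-27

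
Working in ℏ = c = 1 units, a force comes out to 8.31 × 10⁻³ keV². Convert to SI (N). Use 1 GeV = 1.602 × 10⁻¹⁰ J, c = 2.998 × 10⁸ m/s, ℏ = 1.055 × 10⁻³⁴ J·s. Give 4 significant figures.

Force is [E]/[L] = [E]²/(ℏc); restore (ℏc)⁻¹.
1 GeV² → 1/(ℏc) × (1 GeV in J)² = 8.114 × 10⁵ N.
Convert the energy scale: 8.31 × 10⁻³ keV² = 8.31 × 10⁻¹⁵ GeV².
Result: 8.31 × 10⁻¹⁵ × 8.114 × 10⁵ = 6.743 × 10⁻⁹ N.

6.743 × 10⁻⁹ N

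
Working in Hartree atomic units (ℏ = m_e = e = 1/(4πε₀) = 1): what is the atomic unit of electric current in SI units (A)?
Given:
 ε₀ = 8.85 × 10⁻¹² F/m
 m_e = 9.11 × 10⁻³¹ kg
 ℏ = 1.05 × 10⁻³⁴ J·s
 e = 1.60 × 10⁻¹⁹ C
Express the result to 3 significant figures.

6.67 × 10⁻³ A

The unique combination of the constants set to 1 with dimensions of current is I_au = e E_h/ℏ = m_e e⁵/((4πε₀)²ℏ³).
E_h = 4.38 × 10⁻¹⁸ J
e·E_h/ℏ = 6.67 × 10⁻³ A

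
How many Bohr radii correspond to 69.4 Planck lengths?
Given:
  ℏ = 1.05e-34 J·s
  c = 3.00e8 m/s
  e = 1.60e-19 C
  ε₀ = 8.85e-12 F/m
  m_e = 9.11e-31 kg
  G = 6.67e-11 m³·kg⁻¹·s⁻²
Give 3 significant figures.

2.13e-23

Planck length: ℓ_P = √(ℏG/c³) = 1.61e-35 m
Bohr radius: a₀ = 4πε₀ℏ²/(m_e e²) = 5.26e-11 m
69.4 × 1.61e-35 / 5.26e-11 = 2.13e-23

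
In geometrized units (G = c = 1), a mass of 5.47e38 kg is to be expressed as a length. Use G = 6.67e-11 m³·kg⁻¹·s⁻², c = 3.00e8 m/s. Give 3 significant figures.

In G = c = 1 units mass has dimensions of length; the conversion factor is G/c².
5.47e38 kg × (G/c²) = 4.05e11 m

4.05e11 m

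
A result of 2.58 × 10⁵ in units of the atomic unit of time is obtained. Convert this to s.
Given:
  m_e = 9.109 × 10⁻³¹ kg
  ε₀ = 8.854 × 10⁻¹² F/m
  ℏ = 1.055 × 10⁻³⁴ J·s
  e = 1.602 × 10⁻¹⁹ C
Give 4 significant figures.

One atomic unit of time: τ_au = (4πε₀)²ℏ³/(m_e e⁴) = 2.423 × 10⁻¹⁷ s.
2.58 × 10⁵ × 2.423 × 10⁻¹⁷ s = 6.251 × 10⁻¹² s

6.251 × 10⁻¹² s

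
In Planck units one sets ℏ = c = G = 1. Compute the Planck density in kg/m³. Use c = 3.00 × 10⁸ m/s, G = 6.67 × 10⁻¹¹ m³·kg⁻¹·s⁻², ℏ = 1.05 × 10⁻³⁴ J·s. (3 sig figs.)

ρ_P = c⁵/(ℏG²)
  = 2.43 × 10⁴² / 4.67 × 10⁻⁵⁵
  = 5.20 × 10⁹⁶ kg/m³

5.20 × 10⁹⁶ kg/m³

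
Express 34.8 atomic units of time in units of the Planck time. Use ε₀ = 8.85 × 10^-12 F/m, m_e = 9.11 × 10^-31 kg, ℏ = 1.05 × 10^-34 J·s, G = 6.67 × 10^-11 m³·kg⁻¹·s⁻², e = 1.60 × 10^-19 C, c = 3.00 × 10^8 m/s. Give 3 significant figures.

atomic unit of time: τ_au = (4πε₀)²ℏ³/(m_e e⁴) = 2.40 × 10^-17 s
Planck time: t_P = √(ℏG/c⁵) = 5.37 × 10^-44 s
34.8 × 2.40 × 10^-17 / 5.37 × 10^-44 = 1.55 × 10^28

1.55 × 10^28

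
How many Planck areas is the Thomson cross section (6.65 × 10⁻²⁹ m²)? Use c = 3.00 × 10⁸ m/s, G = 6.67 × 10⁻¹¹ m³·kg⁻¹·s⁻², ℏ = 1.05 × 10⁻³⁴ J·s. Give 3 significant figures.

Planck area: A_P = ℏG/c³ = 2.59 × 10⁻⁷⁰ m².
6.65 × 10⁻²⁹ / 2.59 × 10⁻⁷⁰ = 2.56 × 10⁴¹

2.56 × 10⁴¹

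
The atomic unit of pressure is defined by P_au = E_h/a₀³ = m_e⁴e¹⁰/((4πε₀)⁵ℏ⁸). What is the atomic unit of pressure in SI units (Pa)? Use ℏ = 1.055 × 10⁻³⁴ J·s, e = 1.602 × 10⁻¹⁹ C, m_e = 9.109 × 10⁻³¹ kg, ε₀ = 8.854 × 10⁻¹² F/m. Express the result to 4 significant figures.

2.929 × 10¹³ Pa

P_au = E_h/a₀³ = m_e⁴e¹⁰/((4πε₀)⁵ℏ⁸)
E_h = 4.354 × 10⁻¹⁸ J
a₀ = 5.297 × 10⁻¹¹ m
E_h/a₀³ = 2.929 × 10¹³ Pa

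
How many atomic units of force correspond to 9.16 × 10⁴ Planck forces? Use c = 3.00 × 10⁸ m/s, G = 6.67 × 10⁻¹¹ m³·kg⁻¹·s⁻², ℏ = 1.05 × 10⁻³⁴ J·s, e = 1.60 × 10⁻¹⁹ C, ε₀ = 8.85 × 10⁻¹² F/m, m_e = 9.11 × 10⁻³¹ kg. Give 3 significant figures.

1.34 × 10⁵⁶

Planck force: F_P = c⁴/G = 1.21 × 10⁴⁴ N
atomic unit of force: F_au = E_h/a₀ = m_e²e⁶/((4πε₀)³ℏ⁴) = 8.33 × 10⁻⁸ N
9.16 × 10⁴ × 1.21 × 10⁴⁴ / 8.33 × 10⁻⁸ = 1.34 × 10⁵⁶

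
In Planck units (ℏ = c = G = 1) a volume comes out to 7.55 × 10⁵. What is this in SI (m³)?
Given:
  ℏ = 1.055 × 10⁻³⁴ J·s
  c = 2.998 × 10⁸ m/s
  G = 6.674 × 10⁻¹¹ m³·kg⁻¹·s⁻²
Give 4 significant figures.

3.189 × 10⁻⁹⁹ m³

One Planck volume: V_P = (ℏG/c³)^(3/2) = 4.224 × 10⁻¹⁰⁵ m³.
7.55 × 10⁵ × 4.224 × 10⁻¹⁰⁵ m³ = 3.189 × 10⁻⁹⁹ m³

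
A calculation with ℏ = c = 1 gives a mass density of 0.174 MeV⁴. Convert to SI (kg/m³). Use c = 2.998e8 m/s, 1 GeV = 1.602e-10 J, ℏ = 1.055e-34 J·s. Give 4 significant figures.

Mass density is [E]/(c²[L]³) = [E]⁴/(ℏ³c⁵).
1 GeV⁴ → 1/(ℏ³c⁵) × (1 GeV in J)⁴ = 2.316e20 kg/m³.
Convert the energy scale: 0.174 MeV⁴ = 1.74e-13 GeV⁴.
Result: 1.74e-13 × 2.316e20 = 4.030e7 kg/m³.

4.030e7 kg/m³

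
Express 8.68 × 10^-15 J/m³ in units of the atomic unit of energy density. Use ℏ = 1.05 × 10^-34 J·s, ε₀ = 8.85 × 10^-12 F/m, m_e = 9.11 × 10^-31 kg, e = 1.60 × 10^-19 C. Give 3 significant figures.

2.88 × 10^-28

atomic unit of energy density: u_au = E_h/a₀³ = m_e⁴e¹⁰/((4πε₀)⁵ℏ⁸) = 3.01 × 10^13 J/m³.
8.68 × 10^-15 / 3.01 × 10^13 = 2.88 × 10^-28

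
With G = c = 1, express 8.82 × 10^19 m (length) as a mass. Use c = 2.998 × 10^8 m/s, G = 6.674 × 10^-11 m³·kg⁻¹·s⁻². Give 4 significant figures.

Length → mass via c²/G.
8.82 × 10^19 m × (c²/G) = 1.188 × 10^47 kg

1.188 × 10^47 kg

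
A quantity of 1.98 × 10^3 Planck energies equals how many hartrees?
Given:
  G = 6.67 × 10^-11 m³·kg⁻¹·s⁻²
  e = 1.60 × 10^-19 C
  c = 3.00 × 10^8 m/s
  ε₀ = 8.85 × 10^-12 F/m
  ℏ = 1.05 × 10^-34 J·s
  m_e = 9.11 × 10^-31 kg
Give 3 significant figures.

8.84 × 10^29

Planck energy: E_P = √(ℏc⁵/G) = 1.96 × 10^9 J
hartree: E_h = m_e e⁴/(4πε₀ℏ)² = 4.38 × 10^-18 J
1.98 × 10^3 × 1.96 × 10^9 / 4.38 × 10^-18 = 8.84 × 10^29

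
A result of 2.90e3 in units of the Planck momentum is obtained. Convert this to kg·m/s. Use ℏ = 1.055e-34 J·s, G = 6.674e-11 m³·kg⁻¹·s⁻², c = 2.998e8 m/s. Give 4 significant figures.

One Planck momentum: p_P = √(ℏc³/G) = 6.527 kg·m/s.
2.90e3 × 6.527 kg·m/s = 1.893e4 kg·m/s

1.893e4 kg·m/s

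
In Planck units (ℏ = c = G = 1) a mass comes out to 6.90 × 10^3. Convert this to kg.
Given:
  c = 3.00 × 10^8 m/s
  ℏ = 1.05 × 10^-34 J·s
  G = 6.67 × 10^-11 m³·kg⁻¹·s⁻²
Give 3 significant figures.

1.50 × 10^-4 kg

One Planck mass: m_P = √(ℏc/G) = 2.17 × 10^-8 kg.
6.90 × 10^3 × 2.17 × 10^-8 kg = 1.50 × 10^-4 kg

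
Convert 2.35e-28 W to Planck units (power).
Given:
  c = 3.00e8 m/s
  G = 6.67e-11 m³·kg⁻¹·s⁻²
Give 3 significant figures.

Planck power: P_P = c⁵/G = 3.64e52 W.
2.35e-28 / 3.64e52 = 6.45e-81

6.45e-81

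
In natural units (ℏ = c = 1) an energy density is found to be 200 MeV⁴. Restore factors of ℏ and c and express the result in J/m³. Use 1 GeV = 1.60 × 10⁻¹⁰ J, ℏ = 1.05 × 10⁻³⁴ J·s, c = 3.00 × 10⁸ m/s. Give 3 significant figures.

[E]/[L]³ = [E]⁴/(ℏc)³; restore (ℏc)⁻³.
1 GeV⁴ → 1/(ℏc)³ × (1 GeV in J)⁴ = 2.10 × 10³⁷ J/m³.
Convert the energy scale: 200 MeV⁴ = 2.00 × 10⁻¹⁰ GeV⁴.
Result: 2.00 × 10⁻¹⁰ × 2.10 × 10³⁷ = 4.19 × 10²⁷ J/m³.

4.19 × 10²⁷ J/m³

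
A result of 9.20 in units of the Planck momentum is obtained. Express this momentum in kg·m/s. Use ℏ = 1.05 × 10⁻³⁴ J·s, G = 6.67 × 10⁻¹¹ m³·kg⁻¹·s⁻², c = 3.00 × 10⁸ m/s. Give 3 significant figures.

One Planck momentum: p_P = √(ℏc³/G) = 6.52 kg·m/s.
9.20 × 6.52 kg·m/s = 60 kg·m/s

60 kg·m/s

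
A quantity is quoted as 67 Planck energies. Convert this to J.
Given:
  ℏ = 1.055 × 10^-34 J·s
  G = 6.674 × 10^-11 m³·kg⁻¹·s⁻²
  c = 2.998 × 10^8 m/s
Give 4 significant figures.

1.311 × 10^11 J

One Planck energy: E_P = √(ℏc⁵/G) = 1.957 × 10^9 J.
67 × 1.957 × 10^9 J = 1.311 × 10^11 J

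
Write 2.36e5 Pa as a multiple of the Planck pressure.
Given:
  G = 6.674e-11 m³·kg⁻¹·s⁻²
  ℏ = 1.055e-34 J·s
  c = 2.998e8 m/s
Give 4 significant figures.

5.095e-109

Planck pressure: p_P = c⁷/(ℏG²) = 4.632e113 Pa.
2.36e5 / 4.632e113 = 5.095e-109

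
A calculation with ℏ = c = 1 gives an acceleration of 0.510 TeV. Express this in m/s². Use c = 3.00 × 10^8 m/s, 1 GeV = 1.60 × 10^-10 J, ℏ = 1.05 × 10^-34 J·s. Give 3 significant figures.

Acceleration is [L]/[T]² = c·[E]/ℏ.
1 GeV → c/ℏ × (1 GeV in J) = 4.57 × 10^32 m/s².
Convert the energy scale: 0.510 TeV = 510 GeV.
Result: 510 × 4.57 × 10^32 = 2.33 × 10^35 m/s².

2.33 × 10^35 m/s²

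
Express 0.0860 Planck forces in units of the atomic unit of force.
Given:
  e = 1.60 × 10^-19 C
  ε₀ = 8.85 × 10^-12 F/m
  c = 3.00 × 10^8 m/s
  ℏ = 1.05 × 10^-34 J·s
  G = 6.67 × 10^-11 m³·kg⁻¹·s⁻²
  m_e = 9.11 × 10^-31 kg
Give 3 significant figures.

1.25 × 10^50

Planck force: F_P = c⁴/G = 1.21 × 10^44 N
atomic unit of force: F_au = E_h/a₀ = m_e²e⁶/((4πε₀)³ℏ⁴) = 8.33 × 10^-8 N
0.0860 × 1.21 × 10^44 / 8.33 × 10^-8 = 1.25 × 10^50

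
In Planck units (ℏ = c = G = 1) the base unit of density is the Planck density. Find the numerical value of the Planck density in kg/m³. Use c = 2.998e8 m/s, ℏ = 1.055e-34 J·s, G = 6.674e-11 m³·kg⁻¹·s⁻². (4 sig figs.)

ρ_P = c⁵/(ℏG²)
  = 2.422e42 / 4.699e-55
  = 5.154e96 kg/m³

5.154e96 kg/m³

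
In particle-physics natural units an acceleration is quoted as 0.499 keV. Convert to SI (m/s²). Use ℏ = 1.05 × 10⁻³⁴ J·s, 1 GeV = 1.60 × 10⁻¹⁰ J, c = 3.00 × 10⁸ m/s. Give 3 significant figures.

2.28 × 10²⁶ m/s²

Acceleration is [L]/[T]² = c·[E]/ℏ.
1 GeV → c/ℏ × (1 GeV in J) = 4.57 × 10³² m/s².
Convert the energy scale: 0.499 keV = 4.99 × 10⁻⁷ GeV.
Result: 4.99 × 10⁻⁷ × 4.57 × 10³² = 2.28 × 10²⁶ m/s².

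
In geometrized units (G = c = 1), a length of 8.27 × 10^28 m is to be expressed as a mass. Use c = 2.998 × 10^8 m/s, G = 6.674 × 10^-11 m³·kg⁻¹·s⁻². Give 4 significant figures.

1.114 × 10^56 kg

Length → mass via c²/G.
8.27 × 10^28 m × (c²/G) = 1.114 × 10^56 kg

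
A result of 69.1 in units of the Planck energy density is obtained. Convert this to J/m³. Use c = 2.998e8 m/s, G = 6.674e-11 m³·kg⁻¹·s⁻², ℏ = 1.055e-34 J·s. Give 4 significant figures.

3.201e115 J/m³

One Planck energy density: u_P = c⁷/(ℏG²) = 4.632e113 J/m³.
69.1 × 4.632e113 J/m³ = 3.201e115 J/m³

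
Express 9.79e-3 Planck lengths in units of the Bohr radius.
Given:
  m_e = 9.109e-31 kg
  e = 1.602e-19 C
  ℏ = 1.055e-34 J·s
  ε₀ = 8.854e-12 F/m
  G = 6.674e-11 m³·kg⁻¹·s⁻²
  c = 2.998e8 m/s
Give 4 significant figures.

Planck length: ℓ_P = √(ℏG/c³) = 1.616e-35 m
Bohr radius: a₀ = 4πε₀ℏ²/(m_e e²) = 5.297e-11 m
9.79e-3 × 1.616e-35 / 5.297e-11 = 2.987e-27

2.987e-27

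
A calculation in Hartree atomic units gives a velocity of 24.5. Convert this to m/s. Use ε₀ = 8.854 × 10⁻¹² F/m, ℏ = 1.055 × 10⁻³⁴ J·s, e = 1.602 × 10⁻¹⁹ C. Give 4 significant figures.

One atomic unit of velocity: v_au = e²/(4πε₀ℏ) = 2.186 × 10⁶ m/s.
24.5 × 2.186 × 10⁶ m/s = 5.357 × 10⁷ m/s

5.357 × 10⁷ m/s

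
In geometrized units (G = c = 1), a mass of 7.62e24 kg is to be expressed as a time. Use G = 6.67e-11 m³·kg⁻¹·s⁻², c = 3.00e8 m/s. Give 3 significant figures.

1.88e-11 s

Mass → time via G/c³.
7.62e24 kg × (G/c³) = 1.88e-11 s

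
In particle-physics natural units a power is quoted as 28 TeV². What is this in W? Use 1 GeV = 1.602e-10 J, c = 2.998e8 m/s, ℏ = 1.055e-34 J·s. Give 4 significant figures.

Power is [E]/[T] = [E]²/ℏ.
1 GeV² → 1/ℏ × (1 GeV in J)² = 2.433e14 W.
Convert the energy scale: 28 TeV² = 2.80e7 GeV².
Result: 2.80e7 × 2.433e14 = 6.811e21 W.

6.811e21 W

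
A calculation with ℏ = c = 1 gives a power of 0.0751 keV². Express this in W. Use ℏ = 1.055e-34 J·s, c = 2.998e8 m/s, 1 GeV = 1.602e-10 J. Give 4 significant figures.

18.27 W

Power is [E]/[T] = [E]²/ℏ.
1 GeV² → 1/ℏ × (1 GeV in J)² = 2.433e14 W.
Convert the energy scale: 0.0751 keV² = 7.51e-14 GeV².
Result: 7.51e-14 × 2.433e14 = 18.27 W.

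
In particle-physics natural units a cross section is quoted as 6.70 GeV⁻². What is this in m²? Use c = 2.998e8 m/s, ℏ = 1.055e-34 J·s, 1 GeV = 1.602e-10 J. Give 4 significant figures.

2.612e-31 m²

Area is [L]² = [E]⁻²·(ℏc)²; restore (ℏc)².
1 GeV⁻² → (ℏc)² × (1 GeV in J)⁻² = 3.898e-32 m².
Result: 6.70 × 3.898e-32 = 2.612e-31 m².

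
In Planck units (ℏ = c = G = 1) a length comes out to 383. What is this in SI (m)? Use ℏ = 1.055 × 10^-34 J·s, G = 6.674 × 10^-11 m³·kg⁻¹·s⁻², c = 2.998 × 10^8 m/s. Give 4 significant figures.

One Planck length: ℓ_P = √(ℏG/c³) = 1.616 × 10^-35 m.
383 × 1.616 × 10^-35 m = 6.191 × 10^-33 m

6.191 × 10^-33 m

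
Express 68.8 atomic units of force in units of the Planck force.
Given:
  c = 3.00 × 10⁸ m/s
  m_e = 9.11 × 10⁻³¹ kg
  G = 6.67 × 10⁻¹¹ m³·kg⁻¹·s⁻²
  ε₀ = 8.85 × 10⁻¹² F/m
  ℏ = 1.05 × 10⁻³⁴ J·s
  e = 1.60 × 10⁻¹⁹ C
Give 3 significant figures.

atomic unit of force: F_au = E_h/a₀ = m_e²e⁶/((4πε₀)³ℏ⁴) = 8.33 × 10⁻⁸ N
Planck force: F_P = c⁴/G = 1.21 × 10⁴⁴ N
68.8 × 8.33 × 10⁻⁸ / 1.21 × 10⁴⁴ = 4.72 × 10⁻⁵⁰

4.72 × 10⁻⁵⁰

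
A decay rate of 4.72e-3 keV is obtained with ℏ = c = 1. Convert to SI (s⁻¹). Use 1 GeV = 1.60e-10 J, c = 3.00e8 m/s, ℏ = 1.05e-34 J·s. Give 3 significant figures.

A rate is [E]/ℏ; divide by ℏ.
1 GeV → 1/ℏ × (1 GeV in J) = 1.52e24 s⁻¹.
Convert the energy scale: 4.72e-3 keV = 4.72e-9 GeV.
Result: 4.72e-9 × 1.52e24 = 7.19e15 s⁻¹.

7.19e15 s⁻¹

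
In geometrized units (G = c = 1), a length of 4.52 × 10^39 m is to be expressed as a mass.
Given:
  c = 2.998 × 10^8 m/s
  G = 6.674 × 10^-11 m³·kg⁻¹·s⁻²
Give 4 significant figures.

6.087 × 10^66 kg

Length → mass via c²/G.
4.52 × 10^39 m × (c²/G) = 6.087 × 10^66 kg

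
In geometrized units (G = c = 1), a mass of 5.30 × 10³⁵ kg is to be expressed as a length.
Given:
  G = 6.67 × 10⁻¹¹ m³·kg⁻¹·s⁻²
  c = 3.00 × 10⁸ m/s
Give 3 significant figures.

In G = c = 1 units mass has dimensions of length; the conversion factor is G/c².
5.30 × 10³⁵ kg × (G/c²) = 3.93 × 10⁸ m

3.93 × 10⁸ m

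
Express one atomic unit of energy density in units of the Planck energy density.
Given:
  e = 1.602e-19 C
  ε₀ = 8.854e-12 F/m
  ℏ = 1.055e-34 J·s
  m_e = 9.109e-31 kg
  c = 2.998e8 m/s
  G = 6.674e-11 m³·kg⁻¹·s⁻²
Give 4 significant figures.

6.323e-101

atomic unit of energy density: u_au = E_h/a₀³ = m_e⁴e¹⁰/((4πε₀)⁵ℏ⁸) = 2.929e13 J/m³
Planck energy density: u_P = c⁷/(ℏG²) = 4.632e113 J/m³
ratio = 2.929e13 / 4.632e113 = 6.323e-101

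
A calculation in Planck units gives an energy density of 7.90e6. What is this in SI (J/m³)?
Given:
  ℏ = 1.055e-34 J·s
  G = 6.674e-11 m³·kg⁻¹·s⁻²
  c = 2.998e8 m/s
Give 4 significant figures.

3.660e120 J/m³

One Planck energy density: u_P = c⁷/(ℏG²) = 4.632e113 J/m³.
7.90e6 × 4.632e113 J/m³ = 3.660e120 J/m³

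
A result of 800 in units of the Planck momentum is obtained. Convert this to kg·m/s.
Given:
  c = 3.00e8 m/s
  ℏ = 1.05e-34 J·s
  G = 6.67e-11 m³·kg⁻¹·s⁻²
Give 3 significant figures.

One Planck momentum: p_P = √(ℏc³/G) = 6.52 kg·m/s.
800 × 6.52 kg·m/s = 5.22e3 kg·m/s

5.22e3 kg·m/s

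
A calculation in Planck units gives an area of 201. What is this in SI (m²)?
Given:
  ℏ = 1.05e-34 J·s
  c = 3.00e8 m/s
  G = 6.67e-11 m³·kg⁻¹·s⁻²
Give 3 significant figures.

One Planck area: A_P = ℏG/c³ = 2.59e-70 m².
201 × 2.59e-70 m² = 5.21e-68 m²

5.21e-68 m²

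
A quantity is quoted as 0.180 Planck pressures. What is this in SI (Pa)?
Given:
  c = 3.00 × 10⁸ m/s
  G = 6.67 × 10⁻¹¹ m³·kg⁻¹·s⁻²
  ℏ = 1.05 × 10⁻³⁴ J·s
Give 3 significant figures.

One Planck pressure: p_P = c⁷/(ℏG²) = 4.68 × 10¹¹³ Pa.
0.180 × 4.68 × 10¹¹³ Pa = 8.43 × 10¹¹² Pa

8.43 × 10¹¹² Pa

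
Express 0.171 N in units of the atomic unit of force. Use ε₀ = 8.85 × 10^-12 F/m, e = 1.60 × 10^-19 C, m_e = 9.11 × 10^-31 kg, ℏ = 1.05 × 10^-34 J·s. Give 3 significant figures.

2.05 × 10^6

atomic unit of force: F_au = E_h/a₀ = m_e²e⁶/((4πε₀)³ℏ⁴) = 8.33 × 10^-8 N.
0.171 / 8.33 × 10^-8 = 2.05 × 10^6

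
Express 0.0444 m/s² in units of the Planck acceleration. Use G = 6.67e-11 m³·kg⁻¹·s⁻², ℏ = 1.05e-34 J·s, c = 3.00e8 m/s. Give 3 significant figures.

Planck acceleration: a_P = √(c⁷/(ℏG)) = 5.59e51 m/s².
0.0444 / 5.59e51 = 7.95e-54

7.95e-54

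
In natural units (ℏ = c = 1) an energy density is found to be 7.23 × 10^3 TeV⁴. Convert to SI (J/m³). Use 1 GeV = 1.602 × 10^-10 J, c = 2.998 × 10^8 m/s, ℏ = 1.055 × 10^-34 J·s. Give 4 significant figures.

[E]/[L]³ = [E]⁴/(ℏc)³; restore (ℏc)⁻³.
1 GeV⁴ → 1/(ℏc)³ × (1 GeV in J)⁴ = 2.082 × 10^37 J/m³.
Convert the energy scale: 7.23 × 10^3 TeV⁴ = 7.23 × 10^15 GeV⁴.
Result: 7.23 × 10^15 × 2.082 × 10^37 = 1.505 × 10^53 J/m³.

1.505 × 10^53 J/m³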